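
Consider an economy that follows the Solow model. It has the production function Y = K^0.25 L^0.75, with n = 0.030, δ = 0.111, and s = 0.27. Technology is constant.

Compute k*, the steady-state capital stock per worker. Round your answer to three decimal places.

k* ≈ 2.378

Steady state requires s·f(k) = (n + δ)·k, i.e. s·k^α = (n + δ)·k.
Rearranging, k^(1−α) = s / (n + δ).
k^0.75 = 0.27 / (0.030 + 0.111) = 0.27 / 0.141 = 1.9149
k* = 1.9149^(1/0.75) ≈ 2.3779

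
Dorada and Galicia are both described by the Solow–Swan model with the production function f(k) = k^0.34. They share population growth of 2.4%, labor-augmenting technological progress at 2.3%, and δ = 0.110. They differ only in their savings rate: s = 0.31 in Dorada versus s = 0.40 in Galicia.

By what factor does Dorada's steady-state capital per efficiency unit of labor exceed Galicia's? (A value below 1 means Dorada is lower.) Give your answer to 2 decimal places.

ratio ≈ 0.68

Steady-state k* = [s/(n + g + δ)]^(1/(1−α)), so the ratio is [ (s_D/(n + g + δ)_D) / (s_G/(n + g + δ)_G) ]^1.5152.
s_D/(n + g + δ)_D = 0.31/0.157 = 1.9745; s_G/(n + g + δ)_G = 0.40/0.157 = 2.5478.
Ratio = (1.9745/2.5478)^1.5152 = 0.7750^1.5152 ≈ 0.6796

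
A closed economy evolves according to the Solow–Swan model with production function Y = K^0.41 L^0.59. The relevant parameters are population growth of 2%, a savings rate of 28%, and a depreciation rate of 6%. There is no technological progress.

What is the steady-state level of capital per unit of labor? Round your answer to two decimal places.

Steady state requires s·f(k) = (n + δ)·k, i.e. s·k^α = (n + δ)·k.
Dividing both sides by k: k^(1−α) = s / (n + δ).
k^0.59 = 0.28 / (0.020 + 0.060) = 0.28 / 0.080 = 3.5000
k* = 3.5000^(1/0.59) ≈ 8.3589

k* = 8.36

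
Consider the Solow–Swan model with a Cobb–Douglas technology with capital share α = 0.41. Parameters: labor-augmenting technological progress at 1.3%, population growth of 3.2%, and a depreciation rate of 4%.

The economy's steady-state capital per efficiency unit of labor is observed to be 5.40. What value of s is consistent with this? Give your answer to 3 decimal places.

s ≈ 0.230

Steady state requires s·f(k) = (n + g + δ)·k, i.e. s·k^α = (n + g + δ)·k.
So s / (n + g + δ) = (k*)^(1−α) = 5.40^0.59 = 2.7047.
Therefore s = 2.7047 × (n + g + δ) = 2.7047 × 0.085 = 0.2299.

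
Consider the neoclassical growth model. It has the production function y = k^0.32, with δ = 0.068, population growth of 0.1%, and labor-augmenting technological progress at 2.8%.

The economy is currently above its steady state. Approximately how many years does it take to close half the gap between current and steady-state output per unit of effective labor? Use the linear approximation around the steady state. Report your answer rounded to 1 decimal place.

t_½ ≈ 10.5 years

Near the steady state the convergence rate is λ = (1 − α)(n + g + δ).
λ = (1 − 0.32) × 0.097 = 0.68 × 0.097 = 0.06596
Half-life = ln 2 / λ = 0.6931 / 0.06596 ≈ 10.51 years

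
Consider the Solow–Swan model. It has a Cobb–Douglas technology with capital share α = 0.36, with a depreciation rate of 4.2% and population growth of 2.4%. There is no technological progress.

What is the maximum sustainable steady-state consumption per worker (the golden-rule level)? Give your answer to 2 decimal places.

At the golden rule, f'(k) = n + δ, so α·k^(α−1) = n + δ and k_gold = (α/(n + δ))^(1/(1−α)).
k_gold = (0.36/0.066)^(1/0.64) = 5.4545^1.5625 ≈ 14.1638
c_gold = f(k_gold) − (n + δ)·k_gold = 2.5967 − 0.066×14.1638 ≈ 1.6619

c_gold ≈ 1.66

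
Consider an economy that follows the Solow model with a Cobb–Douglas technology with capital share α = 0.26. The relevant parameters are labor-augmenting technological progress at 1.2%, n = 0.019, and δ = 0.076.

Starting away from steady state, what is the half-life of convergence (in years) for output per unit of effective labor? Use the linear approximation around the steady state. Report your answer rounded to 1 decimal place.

half-life ≈ 8.8 years

Near the steady state the convergence rate is λ = (1 − α)(n + g + δ).
λ = (1 − 0.26) × 0.107 = 0.74 × 0.107 = 0.07918
Half-life = ln 2 / λ = 0.6931 / 0.07918 ≈ 8.75 years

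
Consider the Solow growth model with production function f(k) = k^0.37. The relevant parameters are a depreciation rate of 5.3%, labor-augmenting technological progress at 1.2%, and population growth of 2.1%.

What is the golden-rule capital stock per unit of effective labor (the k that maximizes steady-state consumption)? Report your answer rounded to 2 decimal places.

The golden rule sets f'(k) = n + g + δ, i.e. α·k^(α−1) = n + g + δ.
So k^(1−α) = α / (n + g + δ) = 0.37 / 0.086 = 4.3023.
k_gold = 4.3023^(1/0.63) ≈ 10.1362

k_gold ≈ 10.14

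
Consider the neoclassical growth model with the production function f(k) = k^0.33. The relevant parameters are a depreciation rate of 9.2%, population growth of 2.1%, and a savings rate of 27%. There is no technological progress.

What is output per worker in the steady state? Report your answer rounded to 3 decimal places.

y* ≈ 1.536

At the steady state, Δk = 0, so s·k^α = (n + δ)·k.
Dividing both sides by k: k^(1−α) = s / (n + δ).
k^0.67 = 0.27 / (0.021 + 0.092) = 0.27 / 0.113 = 2.3894
k* = 2.3894^(1/0.67) ≈ 3.6695
y* = (k*)^α = 3.6695^0.33 ≈ 1.5357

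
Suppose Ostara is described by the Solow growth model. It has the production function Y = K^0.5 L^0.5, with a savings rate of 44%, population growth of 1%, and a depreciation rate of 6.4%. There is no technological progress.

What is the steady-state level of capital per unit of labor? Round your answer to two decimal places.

At the steady state, Δk = 0, so s·k^α = (n + δ)·k.
Dividing both sides by k: k^(1−α) = s / (n + δ).
k^0.5 = 0.44 / (0.010 + 0.064) = 0.44 / 0.074 = 5.9459
k* = 5.9459^(1/0.5) ≈ 35.3537

k* = 35.35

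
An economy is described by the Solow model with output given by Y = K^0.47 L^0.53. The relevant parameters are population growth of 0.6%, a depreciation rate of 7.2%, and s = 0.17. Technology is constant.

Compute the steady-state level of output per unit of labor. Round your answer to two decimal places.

y* = 2.00

Steady state requires s·f(k) = (n + δ)·k, i.e. s·k^α = (n + δ)·k.
Rearranging, k^(1−α) = s / (n + δ).
k^0.53 = 0.17 / (0.006 + 0.072) = 0.17 / 0.078 = 2.1795
k* = 2.1795^(1/0.53) ≈ 4.3492
y* = (k*)^α = 4.3492^0.47 ≈ 1.9955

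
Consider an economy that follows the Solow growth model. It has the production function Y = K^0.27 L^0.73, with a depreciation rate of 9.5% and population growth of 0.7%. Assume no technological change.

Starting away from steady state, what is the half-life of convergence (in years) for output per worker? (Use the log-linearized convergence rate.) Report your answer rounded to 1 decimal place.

about 9.3 years

Near the steady state the convergence rate is λ = (1 − α)(n + δ).
λ = (1 − 0.27) × 0.102 = 0.73 × 0.102 = 0.07446
Half-life = ln 2 / λ = 0.6931 / 0.07446 ≈ 9.31 years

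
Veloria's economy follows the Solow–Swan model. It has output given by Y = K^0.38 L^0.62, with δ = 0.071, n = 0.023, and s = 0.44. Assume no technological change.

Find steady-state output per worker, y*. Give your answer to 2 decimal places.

At the steady state, Δk = 0, so s·k^α = (n + δ)·k.
Dividing both sides by k: k^(1−α) = s / (n + δ).
k^0.62 = 0.44 / (0.023 + 0.071) = 0.44 / 0.094 = 4.6809
k* = 4.6809^(1/0.62) ≈ 12.0553
y* = (k*)^α = 12.0553^0.38 ≈ 2.5754

y* ≈ 2.58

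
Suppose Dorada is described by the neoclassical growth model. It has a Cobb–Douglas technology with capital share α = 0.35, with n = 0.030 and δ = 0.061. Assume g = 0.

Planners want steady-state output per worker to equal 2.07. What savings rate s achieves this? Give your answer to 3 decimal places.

At the steady state, Δk = 0, so s·k^α = (n + δ)·k.
Since y* = [s/(n + δ)]^(α/(1−α)), we have s/(n + δ) = (y*)^((1−α)/α) = 2.07^1.8571 = 3.8618.
Therefore s = 3.8618 × (n + δ) = 3.8618 × 0.091 = 0.3514.

s ≈ 0.351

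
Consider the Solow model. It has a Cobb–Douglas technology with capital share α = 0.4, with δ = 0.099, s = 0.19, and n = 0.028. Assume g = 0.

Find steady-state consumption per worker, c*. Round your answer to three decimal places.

c* = 1.060

Steady state requires s·f(k) = (n + δ)·k, i.e. s·k^α = (n + δ)·k.
Rearranging, k^(1−α) = s / (n + δ).
k^0.6 = 0.19 / (0.028 + 0.099) = 0.19 / 0.127 = 1.4961
k* = 1.4961^(1/0.6) ≈ 1.9570
y* = (k*)^α = 1.9570^0.4 ≈ 1.3081
c* = (1 − s)·y* = (1 − 0.19) × 1.3081 ≈ 1.0596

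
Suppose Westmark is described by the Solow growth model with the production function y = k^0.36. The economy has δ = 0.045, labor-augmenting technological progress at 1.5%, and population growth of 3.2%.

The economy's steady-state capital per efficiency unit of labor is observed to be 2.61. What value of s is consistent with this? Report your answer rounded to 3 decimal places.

In steady state, investment equals break-even investment: s·k^α = (n + g + δ)·k.
So s / (n + g + δ) = (k*)^(1−α) = 2.61^0.64 = 1.8478.
Therefore s = 1.8478 × (n + g + δ) = 1.8478 × 0.092 = 0.1700.

s ≈ 0.170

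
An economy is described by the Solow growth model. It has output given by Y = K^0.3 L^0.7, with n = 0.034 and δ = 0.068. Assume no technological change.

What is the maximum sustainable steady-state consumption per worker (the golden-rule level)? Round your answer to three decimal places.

At the golden rule, f'(k) = n + δ, so α·k^(α−1) = n + δ and k_gold = (α/(n + δ))^(1/(1−α)).
k_gold = (0.3/0.102)^(1/0.7) = 2.9412^1.4286 ≈ 4.6702
c_gold = f(k_gold) − (n + δ)·k_gold = 1.5878 − 0.102×4.6702 ≈ 1.1114

c_gold ≈ 1.111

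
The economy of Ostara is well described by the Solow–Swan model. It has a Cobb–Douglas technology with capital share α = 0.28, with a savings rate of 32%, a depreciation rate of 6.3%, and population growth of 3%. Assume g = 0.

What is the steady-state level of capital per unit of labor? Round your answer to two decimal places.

Steady state requires s·f(k) = (n + δ)·k, i.e. s·k^α = (n + δ)·k.
Dividing both sides by k: k^(1−α) = s / (n + δ).
k^0.72 = 0.32 / (0.030 + 0.063) = 0.32 / 0.093 = 3.4409
k* = 3.4409^(1/0.72) ≈ 5.5639

k* = 5.56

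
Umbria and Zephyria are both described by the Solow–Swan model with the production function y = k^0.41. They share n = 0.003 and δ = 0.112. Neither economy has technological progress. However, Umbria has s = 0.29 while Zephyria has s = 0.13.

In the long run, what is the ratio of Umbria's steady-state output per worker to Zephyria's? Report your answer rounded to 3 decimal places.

Steady-state y* = [s/(n + δ)]^(α/(1−α)), so the ratio is [ (s_U/(n + δ)_U) / (s_Z/(n + δ)_Z) ]^0.6949.
s_U/(n + δ)_U = 0.29/0.115 = 2.5217; s_Z/(n + δ)_Z = 0.13/0.115 = 1.1304.
Ratio = (2.5217/1.1304)^0.6949 = 2.2308^0.6949 ≈ 1.7464

y*_U / y*_Z ≈ 1.746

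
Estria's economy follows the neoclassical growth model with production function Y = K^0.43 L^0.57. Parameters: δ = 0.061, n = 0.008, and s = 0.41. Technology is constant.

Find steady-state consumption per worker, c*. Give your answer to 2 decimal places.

At the steady state, Δk = 0, so s·k^α = (n + δ)·k.
Rearranging, k^(1−α) = s / (n + δ).
k^0.57 = 0.41 / (0.008 + 0.061) = 0.41 / 0.069 = 5.9420
k* = 5.9420^(1/0.57) ≈ 22.7917
y* = (k*)^α = 22.7917^0.43 ≈ 3.8357
c* = (1 − s)·y* = (1 − 0.41) × 3.8357 ≈ 2.2631

c* ≈ 2.26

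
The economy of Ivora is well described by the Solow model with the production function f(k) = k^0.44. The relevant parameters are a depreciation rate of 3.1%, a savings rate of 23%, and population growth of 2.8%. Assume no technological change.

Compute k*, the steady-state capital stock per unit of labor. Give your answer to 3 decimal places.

In steady state, investment equals break-even investment: s·k^α = (n + δ)·k.
Dividing both sides by k: k^(1−α) = s / (n + δ).
k^0.56 = 0.23 / (0.028 + 0.031) = 0.23 / 0.059 = 3.8983
k* = 3.8983^(1/0.56) ≈ 11.3536

k* = 11.354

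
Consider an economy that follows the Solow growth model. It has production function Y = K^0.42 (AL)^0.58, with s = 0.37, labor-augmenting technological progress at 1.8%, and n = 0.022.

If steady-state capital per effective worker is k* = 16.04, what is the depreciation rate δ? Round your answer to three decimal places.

δ ≈ 0.034

At the steady state, Δk = 0, so s·k^α = (n + g + δ)·k.
So s / (n + g + δ) = (k*)^(1−α) = 16.04^0.58 = 5.0006.
Therefore n + g + δ = s / 5.0006 = 0.37 / 5.0006 = 0.0740, so δ = 0.0740 − 0.040 = 0.0340.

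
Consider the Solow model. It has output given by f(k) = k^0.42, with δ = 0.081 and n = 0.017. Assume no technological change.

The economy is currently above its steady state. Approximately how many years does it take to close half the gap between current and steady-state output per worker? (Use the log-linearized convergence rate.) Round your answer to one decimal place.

Near the steady state the convergence rate is λ = (1 − α)(n + δ).
λ = (1 − 0.42) × 0.098 = 0.58 × 0.098 = 0.05684
Half-life = ln 2 / λ = 0.6931 / 0.05684 ≈ 12.19 years

about 12.2 years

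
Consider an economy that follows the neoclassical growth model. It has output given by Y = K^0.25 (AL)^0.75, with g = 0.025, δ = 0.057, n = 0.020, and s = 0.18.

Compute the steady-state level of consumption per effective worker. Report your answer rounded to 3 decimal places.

c* ≈ 0.991

Steady state requires s·f(k) = (n + g + δ)·k, i.e. s·k^α = (n + g + δ)·k.
Rearranging, k^(1−α) = s / (n + g + δ).
k^0.75 = 0.18 / (0.020 + 0.025 + 0.057) = 0.18 / 0.102 = 1.7647
k* = 1.7647^(1/0.75) ≈ 2.1325
y* = (k*)^α = 2.1325^0.25 ≈ 1.2084
c* = (1 − s)·y* = (1 − 0.18) × 1.2084 ≈ 0.9909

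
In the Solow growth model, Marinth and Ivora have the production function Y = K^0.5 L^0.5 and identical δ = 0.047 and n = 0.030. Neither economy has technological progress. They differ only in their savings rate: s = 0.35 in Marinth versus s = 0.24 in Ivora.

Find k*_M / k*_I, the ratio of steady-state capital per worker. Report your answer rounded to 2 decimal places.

ratio ≈ 2.13

Steady-state k* = [s/(n + δ)]^(1/(1−α)), so the ratio is [ (s_M/(n + δ)_M) / (s_I/(n + δ)_I) ]^2.
s_M/(n + δ)_M = 0.35/0.077 = 4.5455; s_I/(n + δ)_I = 0.24/0.077 = 3.1169.
Ratio = (4.5455/3.1169)^2 = 1.4583^2 ≈ 2.1266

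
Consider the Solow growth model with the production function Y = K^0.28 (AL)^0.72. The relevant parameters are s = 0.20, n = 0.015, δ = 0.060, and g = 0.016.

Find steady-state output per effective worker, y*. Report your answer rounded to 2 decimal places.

y* ≈ 1.36

In steady state, investment equals break-even investment: s·k^α = (n + g + δ)·k.
Dividing both sides by k: k^(1−α) = s / (n + g + δ).
k^0.72 = 0.20 / (0.015 + 0.016 + 0.060) = 0.20 / 0.091 = 2.1978
k* = 2.1978^(1/0.72) ≈ 2.9853
y* = (k*)^α = 2.9853^0.28 ≈ 1.3583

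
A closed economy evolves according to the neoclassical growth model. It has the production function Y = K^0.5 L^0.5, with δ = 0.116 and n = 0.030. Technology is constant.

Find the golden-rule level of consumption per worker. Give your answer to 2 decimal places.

At the golden rule, f'(k) = n + δ, so α·k^(α−1) = n + δ and k_gold = (α/(n + δ))^(1/(1−α)).
k_gold = (0.5/0.146)^(1/0.5) = 3.4247^2 ≈ 11.7286
c_gold = f(k_gold) − (n + δ)·k_gold = 3.4247 − 0.146×11.7286 ≈ 1.7123

c_gold ≈ 1.71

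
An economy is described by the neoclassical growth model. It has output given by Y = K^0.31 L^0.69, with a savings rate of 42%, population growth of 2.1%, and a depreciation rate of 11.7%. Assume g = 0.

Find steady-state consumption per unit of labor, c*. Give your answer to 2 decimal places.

c* ≈ 0.96

In steady state, investment equals break-even investment: s·k^α = (n + δ)·k.
Rearranging, k^(1−α) = s / (n + δ).
k^0.69 = 0.42 / (0.021 + 0.117) = 0.42 / 0.138 = 3.0435
k* = 3.0435^(1/0.69) ≈ 5.0181
y* = (k*)^α = 5.0181^0.31 ≈ 1.6488
c* = (1 − s)·y* = (1 − 0.42) × 1.6488 ≈ 0.9563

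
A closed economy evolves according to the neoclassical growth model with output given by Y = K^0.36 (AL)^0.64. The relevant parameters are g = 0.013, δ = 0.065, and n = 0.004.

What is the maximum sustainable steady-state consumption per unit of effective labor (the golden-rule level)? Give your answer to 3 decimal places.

c_gold ≈ 1.471

At the golden rule, f'(k) = n + g + δ, so α·k^(α−1) = n + g + δ and k_gold = (α/(n + g + δ))^(1/(1−α)).
k_gold = (0.36/0.082)^(1/0.64) = 4.3902^1.5625 ≈ 10.0898
c_gold = f(k_gold) − (n + g + δ)·k_gold = 2.2983 − 0.082×10.0898 ≈ 1.4709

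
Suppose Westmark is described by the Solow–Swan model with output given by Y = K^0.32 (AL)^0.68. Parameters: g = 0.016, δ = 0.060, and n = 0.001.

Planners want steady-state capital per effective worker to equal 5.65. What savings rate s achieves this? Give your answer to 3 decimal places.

At the steady state, Δk = 0, so s·k^α = (n + g + δ)·k.
So s / (n + g + δ) = (k*)^(1−α) = 5.65^0.68 = 3.2463.
Therefore s = 3.2463 × (n + g + δ) = 3.2463 × 0.077 = 0.2500.

s ≈ 0.250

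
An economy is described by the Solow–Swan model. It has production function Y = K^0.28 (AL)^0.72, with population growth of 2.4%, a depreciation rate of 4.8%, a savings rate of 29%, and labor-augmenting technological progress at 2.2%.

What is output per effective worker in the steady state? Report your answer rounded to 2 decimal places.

y* = 1.55

In steady state, investment equals break-even investment: s·k^α = (n + g + δ)·k.
Dividing both sides by k: k^(1−α) = s / (n + g + δ).
k^0.72 = 0.29 / (0.024 + 0.022 + 0.048) = 0.29 / 0.094 = 3.0851
k* = 3.0851^(1/0.72) ≈ 4.7812
y* = (k*)^α = 4.7812^0.28 ≈ 1.5498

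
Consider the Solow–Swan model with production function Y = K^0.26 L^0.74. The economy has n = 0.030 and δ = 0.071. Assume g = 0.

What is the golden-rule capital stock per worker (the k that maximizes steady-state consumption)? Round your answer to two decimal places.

The golden rule sets f'(k) = n + δ, i.e. α·k^(α−1) = n + δ.
So k^(1−α) = α / (n + δ) = 0.26 / 0.101 = 2.5743.
k_gold = 2.5743^(1/0.74) ≈ 3.5888

k_gold ≈ 3.59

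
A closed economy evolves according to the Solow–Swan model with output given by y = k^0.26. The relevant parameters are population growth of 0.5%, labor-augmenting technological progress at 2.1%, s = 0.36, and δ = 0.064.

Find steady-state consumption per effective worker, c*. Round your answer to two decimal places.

At the steady state, Δk = 0, so s·k^α = (n + g + δ)·k.
Rearranging, k^(1−α) = s / (n + g + δ).
k^0.74 = 0.36 / (0.005 + 0.021 + 0.064) = 0.36 / 0.090 = 4.0000
k* = 4.0000^(1/0.74) ≈ 6.5102
y* = (k*)^α = 6.5102^0.26 ≈ 1.6276
c* = (1 − s)·y* = (1 − 0.36) × 1.6276 ≈ 1.0417

c* = 1.04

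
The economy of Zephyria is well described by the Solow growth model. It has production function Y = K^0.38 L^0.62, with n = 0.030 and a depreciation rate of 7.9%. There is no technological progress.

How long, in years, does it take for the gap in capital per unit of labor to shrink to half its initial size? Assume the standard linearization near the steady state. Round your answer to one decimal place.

t_½ ≈ 10.3 years

Near the steady state the convergence rate is λ = (1 − α)(n + δ).
λ = (1 − 0.38) × 0.109 = 0.62 × 0.109 = 0.06758
Half-life = ln 2 / λ = 0.6931 / 0.06758 ≈ 10.26 years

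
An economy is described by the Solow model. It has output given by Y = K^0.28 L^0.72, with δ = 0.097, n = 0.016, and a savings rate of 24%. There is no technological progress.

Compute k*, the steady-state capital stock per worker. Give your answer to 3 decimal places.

k* ≈ 2.847

Steady state requires s·f(k) = (n + δ)·k, i.e. s·k^α = (n + δ)·k.
Rearranging, k^(1−α) = s / (n + δ).
k^0.72 = 0.24 / (0.016 + 0.097) = 0.24 / 0.113 = 2.1239
k* = 2.1239^(1/0.72) ≈ 2.8468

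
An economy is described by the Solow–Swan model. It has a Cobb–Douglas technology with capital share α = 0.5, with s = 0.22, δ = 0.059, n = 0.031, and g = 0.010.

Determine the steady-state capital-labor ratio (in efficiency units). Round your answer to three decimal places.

k* ≈ 4.840

At the steady state, Δk = 0, so s·k^α = (n + g + δ)·k.
Dividing both sides by k: k^(1−α) = s / (n + g + δ).
k^0.5 = 0.22 / (0.031 + 0.010 + 0.059) = 0.22 / 0.100 = 2.2000
k* = 2.2000^(1/0.5) ≈ 4.8400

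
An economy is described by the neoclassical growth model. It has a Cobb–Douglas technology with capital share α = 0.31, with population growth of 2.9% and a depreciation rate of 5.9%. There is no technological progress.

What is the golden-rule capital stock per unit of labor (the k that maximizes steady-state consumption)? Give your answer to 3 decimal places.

k_gold ≈ 6.203

The golden rule sets f'(k) = n + δ, i.e. α·k^(α−1) = n + δ.
So k^(1−α) = α / (n + δ) = 0.31 / 0.088 = 3.5227.
k_gold = 3.5227^(1/0.69) ≈ 6.2026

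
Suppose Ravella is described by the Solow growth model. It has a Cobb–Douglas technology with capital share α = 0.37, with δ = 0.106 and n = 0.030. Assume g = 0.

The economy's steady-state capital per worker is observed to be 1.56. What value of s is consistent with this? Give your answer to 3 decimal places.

In steady state, investment equals break-even investment: s·k^α = (n + δ)·k.
So s / (n + δ) = (k*)^(1−α) = 1.56^0.63 = 1.3233.
Therefore s = 1.3233 × (n + δ) = 1.3233 × 0.136 = 0.1800.

s ≈ 0.180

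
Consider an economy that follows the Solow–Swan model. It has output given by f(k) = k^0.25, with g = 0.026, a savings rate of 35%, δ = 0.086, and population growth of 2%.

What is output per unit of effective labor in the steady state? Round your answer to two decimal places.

In steady state, investment equals break-even investment: s·k^α = (n + g + δ)·k.
Rearranging, k^(1−α) = s / (n + g + δ).
k^0.75 = 0.35 / (0.020 + 0.026 + 0.086) = 0.35 / 0.132 = 2.6515
k* = 2.6515^(1/0.75) ≈ 3.6699
y* = (k*)^α = 3.6699^0.25 ≈ 1.3841

y* = 1.38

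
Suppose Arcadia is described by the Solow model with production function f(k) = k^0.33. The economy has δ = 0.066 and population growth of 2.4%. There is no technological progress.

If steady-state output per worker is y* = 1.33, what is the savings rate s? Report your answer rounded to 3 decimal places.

s ≈ 0.161

In steady state, investment equals break-even investment: s·k^α = (n + δ)·k.
Since y* = [s/(n + δ)]^(α/(1−α)), we have s/(n + δ) = (y*)^((1−α)/α) = 1.33^2.0303 = 1.7843.
Therefore s = 1.7843 × (n + δ) = 1.7843 × 0.090 = 0.1606.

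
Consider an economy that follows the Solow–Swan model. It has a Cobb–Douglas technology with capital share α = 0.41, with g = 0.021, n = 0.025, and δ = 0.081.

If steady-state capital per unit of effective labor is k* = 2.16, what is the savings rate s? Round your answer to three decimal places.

At the steady state, Δk = 0, so s·k^α = (n + g + δ)·k.
So s / (n + g + δ) = (k*)^(1−α) = 2.16^0.59 = 1.5752.
Therefore s = 1.5752 × (n + g + δ) = 1.5752 × 0.127 = 0.2001.

s ≈ 0.200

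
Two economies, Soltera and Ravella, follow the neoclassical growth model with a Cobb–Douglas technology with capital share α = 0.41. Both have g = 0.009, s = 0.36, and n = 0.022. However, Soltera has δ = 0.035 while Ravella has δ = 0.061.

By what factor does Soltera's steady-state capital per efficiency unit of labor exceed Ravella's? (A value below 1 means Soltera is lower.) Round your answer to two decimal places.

ratio ≈ 1.76

Steady-state k* = [s/(n + g + δ)]^(1/(1−α)), so the ratio is [ (s_S/(n + g + δ)_S) / (s_R/(n + g + δ)_R) ]^1.6949.
s_S/(n + g + δ)_S = 0.36/0.066 = 5.4545; s_R/(n + g + δ)_R = 0.36/0.092 = 3.9130.
Ratio = (5.4545/3.9130)^1.6949 = 1.3939^1.6949 ≈ 1.7557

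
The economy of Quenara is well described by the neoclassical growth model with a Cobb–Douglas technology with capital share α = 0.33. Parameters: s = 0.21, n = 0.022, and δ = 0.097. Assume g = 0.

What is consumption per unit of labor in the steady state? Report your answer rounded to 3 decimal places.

c* = 1.045

Steady state requires s·f(k) = (n + δ)·k, i.e. s·k^α = (n + δ)·k.
Dividing both sides by k: k^(1−α) = s / (n + δ).
k^0.67 = 0.21 / (0.022 + 0.097) = 0.21 / 0.119 = 1.7647
k* = 1.7647^(1/0.67) ≈ 2.3343
y* = (k*)^α = 2.3343^0.33 ≈ 1.3228
c* = (1 − s)·y* = (1 − 0.21) × 1.3228 ≈ 1.0450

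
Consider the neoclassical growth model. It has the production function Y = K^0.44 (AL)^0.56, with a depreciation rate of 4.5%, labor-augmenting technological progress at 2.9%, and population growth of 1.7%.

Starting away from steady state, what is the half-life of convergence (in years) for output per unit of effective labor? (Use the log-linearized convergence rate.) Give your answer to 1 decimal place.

half-life ≈ 13.6 years

Near the steady state the convergence rate is λ = (1 − α)(n + g + δ).
λ = (1 − 0.44) × 0.091 = 0.56 × 0.091 = 0.05096
Half-life = ln 2 / λ = 0.6931 / 0.05096 ≈ 13.60 years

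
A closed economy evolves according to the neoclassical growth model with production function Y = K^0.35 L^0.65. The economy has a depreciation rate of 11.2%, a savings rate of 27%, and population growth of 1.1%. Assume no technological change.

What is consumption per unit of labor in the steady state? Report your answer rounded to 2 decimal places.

c* ≈ 1.11

In steady state, investment equals break-even investment: s·k^α = (n + δ)·k.
Dividing both sides by k: k^(1−α) = s / (n + δ).
k^0.65 = 0.27 / (0.011 + 0.112) = 0.27 / 0.123 = 2.1951
k* = 2.1951^(1/0.65) ≈ 3.3521
y* = (k*)^α = 3.3521^0.35 ≈ 1.5271
c* = (1 − s)·y* = (1 − 0.27) × 1.5271 ≈ 1.1148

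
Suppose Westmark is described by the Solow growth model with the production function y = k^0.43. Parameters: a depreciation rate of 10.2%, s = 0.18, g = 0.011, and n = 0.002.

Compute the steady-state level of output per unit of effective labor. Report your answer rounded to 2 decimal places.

In steady state, investment equals break-even investment: s·k^α = (n + g + δ)·k.
Rearranging, k^(1−α) = s / (n + g + δ).
k^0.57 = 0.18 / (0.002 + 0.011 + 0.102) = 0.18 / 0.115 = 1.5652
k* = 1.5652^(1/0.57) ≈ 2.1946
y* = (k*)^α = 2.1946^0.43 ≈ 1.4021

y* ≈ 1.40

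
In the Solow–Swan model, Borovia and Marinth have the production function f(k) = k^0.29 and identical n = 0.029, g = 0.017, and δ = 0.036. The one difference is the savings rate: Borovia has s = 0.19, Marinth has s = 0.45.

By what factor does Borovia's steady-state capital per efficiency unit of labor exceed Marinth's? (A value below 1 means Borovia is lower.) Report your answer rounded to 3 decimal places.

Steady-state k* = [s/(n + g + δ)]^(1/(1−α)), so the ratio is [ (s_B/(n + g + δ)_B) / (s_M/(n + g + δ)_M) ]^1.4085.
s_B/(n + g + δ)_B = 0.19/0.082 = 2.3171; s_M/(n + g + δ)_M = 0.45/0.082 = 5.4878.
Ratio = (2.3171/5.4878)^1.4085 = 0.4222^1.4085 ≈ 0.2969

ratio ≈ 0.297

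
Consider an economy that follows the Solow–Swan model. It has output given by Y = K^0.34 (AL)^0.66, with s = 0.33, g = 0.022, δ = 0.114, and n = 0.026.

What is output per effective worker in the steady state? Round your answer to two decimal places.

y* ≈ 1.44

At the steady state, Δk = 0, so s·k^α = (n + g + δ)·k.
Dividing both sides by k: k^(1−α) = s / (n + g + δ).
k^0.66 = 0.33 / (0.026 + 0.022 + 0.114) = 0.33 / 0.162 = 2.0370
k* = 2.0370^(1/0.66) ≈ 2.9388
y* = (k*)^α = 2.9388^0.34 ≈ 1.4427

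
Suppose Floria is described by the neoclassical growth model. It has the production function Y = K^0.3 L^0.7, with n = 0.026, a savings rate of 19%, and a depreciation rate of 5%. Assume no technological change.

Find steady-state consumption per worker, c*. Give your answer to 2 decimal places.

At the steady state, Δk = 0, so s·k^α = (n + δ)·k.
Rearranging, k^(1−α) = s / (n + δ).
k^0.7 = 0.19 / (0.026 + 0.050) = 0.19 / 0.076 = 2.5000
k* = 2.5000^(1/0.7) ≈ 3.7024
y* = (k*)^α = 3.7024^0.3 ≈ 1.4810
c* = (1 − s)·y* = (1 − 0.19) × 1.4810 ≈ 1.1996

c* = 1.20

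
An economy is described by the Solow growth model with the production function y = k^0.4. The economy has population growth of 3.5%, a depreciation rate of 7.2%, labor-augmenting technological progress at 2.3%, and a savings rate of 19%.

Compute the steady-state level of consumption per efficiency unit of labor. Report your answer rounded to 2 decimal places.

c* ≈ 1.04

At the steady state, Δk = 0, so s·k^α = (n + g + δ)·k.
Rearranging, k^(1−α) = s / (n + g + δ).
k^0.6 = 0.19 / (0.035 + 0.023 + 0.072) = 0.19 / 0.130 = 1.4615
k* = 1.4615^(1/0.6) ≈ 1.8822
y* = (k*)^α = 1.8822^0.4 ≈ 1.2879
c* = (1 − s)·y* = (1 − 0.19) × 1.2879 ≈ 1.0432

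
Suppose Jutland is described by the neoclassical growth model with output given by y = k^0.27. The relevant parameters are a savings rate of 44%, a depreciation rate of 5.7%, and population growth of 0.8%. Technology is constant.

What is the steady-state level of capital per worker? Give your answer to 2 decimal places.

Steady state requires s·f(k) = (n + δ)·k, i.e. s·k^α = (n + δ)·k.
Dividing both sides by k: k^(1−α) = s / (n + δ).
k^0.73 = 0.44 / (0.008 + 0.057) = 0.44 / 0.065 = 6.7692
k* = 6.7692^(1/0.73) ≈ 13.7316

k* = 13.73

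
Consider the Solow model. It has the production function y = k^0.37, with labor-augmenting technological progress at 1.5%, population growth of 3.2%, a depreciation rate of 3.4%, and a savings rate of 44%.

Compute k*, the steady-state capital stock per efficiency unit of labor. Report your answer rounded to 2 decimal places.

Steady state requires s·f(k) = (n + g + δ)·k, i.e. s·k^α = (n + g + δ)·k.
Rearranging, k^(1−α) = s / (n + g + δ).
k^0.63 = 0.44 / (0.032 + 0.015 + 0.034) = 0.44 / 0.081 = 5.4321
k* = 5.4321^(1/0.63) ≈ 14.6763

k* ≈ 14.68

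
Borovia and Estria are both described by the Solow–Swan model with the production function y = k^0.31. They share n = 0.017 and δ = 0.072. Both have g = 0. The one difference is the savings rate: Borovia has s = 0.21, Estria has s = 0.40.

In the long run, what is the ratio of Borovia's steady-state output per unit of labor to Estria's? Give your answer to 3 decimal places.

ratio ≈ 0.749

Steady-state y* = [s/(n + δ)]^(α/(1−α)), so the ratio is [ (s_B/(n + δ)_B) / (s_E/(n + δ)_E) ]^0.4493.
s_B/(n + δ)_B = 0.21/0.089 = 2.3596; s_E/(n + δ)_E = 0.40/0.089 = 4.4944.
Ratio = (2.3596/4.4944)^0.4493 = 0.5250^0.4493 ≈ 0.7486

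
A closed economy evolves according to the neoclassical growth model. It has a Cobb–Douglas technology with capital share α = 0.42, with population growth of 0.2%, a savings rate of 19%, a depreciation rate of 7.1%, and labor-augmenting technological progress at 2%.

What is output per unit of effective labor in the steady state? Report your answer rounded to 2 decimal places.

Steady state requires s·f(k) = (n + g + δ)·k, i.e. s·k^α = (n + g + δ)·k.
Dividing both sides by k: k^(1−α) = s / (n + g + δ).
k^0.58 = 0.19 / (0.002 + 0.020 + 0.071) = 0.19 / 0.093 = 2.0430
k* = 2.0430^(1/0.58) ≈ 3.4272
y* = (k*)^α = 3.4272^0.42 ≈ 1.6775

y* ≈ 1.68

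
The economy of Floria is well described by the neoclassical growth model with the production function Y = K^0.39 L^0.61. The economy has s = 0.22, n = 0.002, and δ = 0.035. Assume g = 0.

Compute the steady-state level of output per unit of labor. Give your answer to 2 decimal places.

y* ≈ 3.13

At the steady state, Δk = 0, so s·k^α = (n + δ)·k.
Rearranging, k^(1−α) = s / (n + δ).
k^0.61 = 0.22 / (0.002 + 0.035) = 0.22 / 0.037 = 5.9459
k* = 5.9459^(1/0.61) ≈ 18.5870
y* = (k*)^α = 18.5870^0.39 ≈ 3.1260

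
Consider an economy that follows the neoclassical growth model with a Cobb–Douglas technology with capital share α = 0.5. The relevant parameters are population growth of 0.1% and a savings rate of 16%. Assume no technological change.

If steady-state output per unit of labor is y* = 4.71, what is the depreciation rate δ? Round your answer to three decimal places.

Steady state requires s·f(k) = (n + δ)·k, i.e. s·k^α = (n + δ)·k.
Since y* = [s/(n + δ)]^(α/(1−α)), we have s/(n + δ) = (y*)^((1−α)/α) = 4.71^1 = 4.7100.
Therefore n + δ = s / 4.7100 = 0.16 / 4.7100 = 0.0340, so δ = 0.0340 − 0.001 = 0.0330.

δ ≈ 0.033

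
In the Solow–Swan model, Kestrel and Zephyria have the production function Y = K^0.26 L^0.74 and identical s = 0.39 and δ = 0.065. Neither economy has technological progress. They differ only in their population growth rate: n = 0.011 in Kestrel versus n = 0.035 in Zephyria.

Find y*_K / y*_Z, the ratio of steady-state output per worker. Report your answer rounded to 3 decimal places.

y*_K / y*_Z ≈ 1.101

Steady-state y* = [s/(n + δ)]^(α/(1−α)), so the ratio is [ (s_K/(n + δ)_K) / (s_Z/(n + δ)_Z) ]^0.3514.
s_K/(n + δ)_K = 0.39/0.076 = 5.1316; s_Z/(n + δ)_Z = 0.39/0.100 = 3.9000.
Ratio = (5.1316/3.9000)^0.3514 = 1.3158^0.3514 ≈ 1.1012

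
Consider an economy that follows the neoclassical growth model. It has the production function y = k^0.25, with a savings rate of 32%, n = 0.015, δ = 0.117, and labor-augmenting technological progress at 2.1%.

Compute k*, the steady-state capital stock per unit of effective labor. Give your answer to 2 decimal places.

k* = 2.67

At the steady state, Δk = 0, so s·k^α = (n + g + δ)·k.
Dividing both sides by k: k^(1−α) = s / (n + g + δ).
k^0.75 = 0.32 / (0.015 + 0.021 + 0.117) = 0.32 / 0.153 = 2.0915
k* = 2.0915^(1/0.75) ≈ 2.6747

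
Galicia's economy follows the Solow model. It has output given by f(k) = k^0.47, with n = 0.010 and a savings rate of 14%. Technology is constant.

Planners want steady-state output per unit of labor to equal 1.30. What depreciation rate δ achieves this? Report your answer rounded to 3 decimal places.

At the steady state, Δk = 0, so s·k^α = (n + δ)·k.
Since y* = [s/(n + δ)]^(α/(1−α)), we have s/(n + δ) = (y*)^((1−α)/α) = 1.30^1.1277 = 1.3443.
Therefore n + δ = s / 1.3443 = 0.14 / 1.3443 = 0.1041, so δ = 0.1041 − 0.010 = 0.0941.

δ ≈ 0.094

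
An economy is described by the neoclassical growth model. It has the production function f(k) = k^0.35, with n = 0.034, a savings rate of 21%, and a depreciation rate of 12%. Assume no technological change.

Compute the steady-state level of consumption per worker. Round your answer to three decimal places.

Steady state requires s·f(k) = (n + δ)·k, i.e. s·k^α = (n + δ)·k.
Rearranging, k^(1−α) = s / (n + δ).
k^0.65 = 0.21 / (0.034 + 0.120) = 0.21 / 0.154 = 1.3636
k* = 1.3636^(1/0.65) ≈ 1.6114
y* = (k*)^α = 1.6114^0.35 ≈ 1.1817
c* = (1 − s)·y* = (1 − 0.21) × 1.1817 ≈ 0.9335

c* ≈ 0.934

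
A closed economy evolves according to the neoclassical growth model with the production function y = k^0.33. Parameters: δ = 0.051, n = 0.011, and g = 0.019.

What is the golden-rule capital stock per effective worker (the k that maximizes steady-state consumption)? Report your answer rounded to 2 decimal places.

k_gold ≈ 8.14

The golden rule sets f'(k) = n + g + δ, i.e. α·k^(α−1) = n + g + δ.
So k^(1−α) = α / (n + g + δ) = 0.33 / 0.081 = 4.0741.
k_gold = 4.0741^(1/0.67) ≈ 8.1376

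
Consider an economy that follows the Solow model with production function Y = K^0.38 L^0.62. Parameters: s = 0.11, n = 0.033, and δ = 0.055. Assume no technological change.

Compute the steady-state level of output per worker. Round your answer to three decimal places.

Steady state requires s·f(k) = (n + δ)·k, i.e. s·k^α = (n + δ)·k.
Dividing both sides by k: k^(1−α) = s / (n + δ).
k^0.62 = 0.11 / (0.033 + 0.055) = 0.11 / 0.088 = 1.2500
k* = 1.2500^(1/0.62) ≈ 1.4332
y* = (k*)^α = 1.4332^0.38 ≈ 1.1466

y* = 1.147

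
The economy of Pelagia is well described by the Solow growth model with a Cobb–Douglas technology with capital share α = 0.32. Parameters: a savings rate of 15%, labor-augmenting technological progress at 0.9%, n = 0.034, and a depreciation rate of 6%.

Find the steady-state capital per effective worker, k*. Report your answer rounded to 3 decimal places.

k* ≈ 1.738

At the steady state, Δk = 0, so s·k^α = (n + g + δ)·k.
Dividing both sides by k: k^(1−α) = s / (n + g + δ).
k^0.68 = 0.15 / (0.034 + 0.009 + 0.060) = 0.15 / 0.103 = 1.4563
k* = 1.4563^(1/0.68) ≈ 1.7381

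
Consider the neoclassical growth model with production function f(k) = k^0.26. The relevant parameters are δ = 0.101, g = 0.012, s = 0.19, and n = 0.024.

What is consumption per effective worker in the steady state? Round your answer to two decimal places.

c* ≈ 0.91

In steady state, investment equals break-even investment: s·k^α = (n + g + δ)·k.
Dividing both sides by k: k^(1−α) = s / (n + g + δ).
k^0.74 = 0.19 / (0.024 + 0.012 + 0.101) = 0.19 / 0.137 = 1.3869
k* = 1.3869^(1/0.74) ≈ 1.5558
y* = (k*)^α = 1.5558^0.26 ≈ 1.1218
c* = (1 − s)·y* = (1 − 0.19) × 1.1218 ≈ 0.9087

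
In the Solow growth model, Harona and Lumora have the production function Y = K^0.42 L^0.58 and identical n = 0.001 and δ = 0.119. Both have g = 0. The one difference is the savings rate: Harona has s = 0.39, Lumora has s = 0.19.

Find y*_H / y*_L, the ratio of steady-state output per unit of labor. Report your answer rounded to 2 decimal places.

ratio ≈ 1.68

Steady-state y* = [s/(n + δ)]^(α/(1−α)), so the ratio is [ (s_H/(n + δ)_H) / (s_L/(n + δ)_L) ]^0.7241.
s_H/(n + δ)_H = 0.39/0.120 = 3.2500; s_L/(n + δ)_L = 0.19/0.120 = 1.5833.
Ratio = (3.2500/1.5833)^0.7241 = 2.0527^0.7241 ≈ 1.6833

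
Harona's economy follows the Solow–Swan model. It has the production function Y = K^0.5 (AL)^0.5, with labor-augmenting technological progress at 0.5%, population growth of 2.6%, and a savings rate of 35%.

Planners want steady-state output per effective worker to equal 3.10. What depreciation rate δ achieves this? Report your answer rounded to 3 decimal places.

In steady state, investment equals break-even investment: s·k^α = (n + g + δ)·k.
Since y* = [s/(n + g + δ)]^(α/(1−α)), we have s/(n + g + δ) = (y*)^((1−α)/α) = 3.10^1 = 3.1000.
Therefore n + g + δ = s / 3.1000 = 0.35 / 3.1000 = 0.1129, so δ = 0.1129 − 0.031 = 0.0819.

δ ≈ 0.082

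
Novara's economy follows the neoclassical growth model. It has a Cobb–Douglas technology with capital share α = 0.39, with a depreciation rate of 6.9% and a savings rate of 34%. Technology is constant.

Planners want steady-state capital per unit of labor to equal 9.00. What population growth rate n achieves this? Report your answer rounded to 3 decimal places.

At the steady state, Δk = 0, so s·k^α = (n + δ)·k.
So s / (n + δ) = (k*)^(1−α) = 9.00^0.61 = 3.8202.
Therefore n + δ = s / 3.8202 = 0.34 / 3.8202 = 0.0890, so n = 0.0890 − 0.069 = 0.0200.

n ≈ 0.020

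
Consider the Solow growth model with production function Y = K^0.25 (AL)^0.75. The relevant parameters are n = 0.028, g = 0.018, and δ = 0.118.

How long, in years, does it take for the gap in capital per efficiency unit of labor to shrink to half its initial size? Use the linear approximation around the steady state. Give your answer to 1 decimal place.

Near the steady state the convergence rate is λ = (1 − α)(n + g + δ).
λ = (1 − 0.25) × 0.164 = 0.75 × 0.164 = 0.1230
Half-life = ln 2 / λ = 0.6931 / 0.1230 ≈ 5.63 years

half-life ≈ 5.6 years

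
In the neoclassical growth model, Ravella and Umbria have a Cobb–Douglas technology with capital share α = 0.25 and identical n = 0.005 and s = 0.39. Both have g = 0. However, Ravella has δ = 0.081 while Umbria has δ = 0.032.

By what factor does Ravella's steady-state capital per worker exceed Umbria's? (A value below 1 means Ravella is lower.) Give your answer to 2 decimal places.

ratio ≈ 0.32

Steady-state k* = [s/(n + δ)]^(1/(1−α)), so the ratio is [ (s_R/(n + δ)_R) / (s_U/(n + δ)_U) ]^1.3333.
s_R/(n + δ)_R = 0.39/0.086 = 4.5349; s_U/(n + δ)_U = 0.39/0.037 = 10.5405.
Ratio = (4.5349/10.5405)^1.3333 = 0.4302^1.3333 ≈ 0.3248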